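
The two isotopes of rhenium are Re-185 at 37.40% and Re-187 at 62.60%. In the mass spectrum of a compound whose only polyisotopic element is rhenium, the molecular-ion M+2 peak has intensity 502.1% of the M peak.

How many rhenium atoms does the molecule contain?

3

With n Re atoms, P(M+2)/P(M) = C(n,1)·p^(n−1)q / p^n = n·q/p = n · 0.6260/0.3740.
n = 5.021 × 0.3740/0.6260 = 3.00 ≈ 3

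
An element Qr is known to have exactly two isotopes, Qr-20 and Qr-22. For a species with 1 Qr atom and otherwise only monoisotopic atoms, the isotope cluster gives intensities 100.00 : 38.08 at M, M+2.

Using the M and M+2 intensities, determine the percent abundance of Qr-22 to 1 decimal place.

Write p for the Qr-20 fraction. I(M+2)/I(M) = [C(1,1)·p^0·(1−p)] / p^1 = 1·(1−p)/p = 38.08/100.00 = 0.3808
(1−p)/p = 0.3808/1 = 0.3808  ⇒  p = 1/(1 + 0.3808) = 0.7242
Qr-20: 72.4%, Qr-22: 27.6%.

27.6%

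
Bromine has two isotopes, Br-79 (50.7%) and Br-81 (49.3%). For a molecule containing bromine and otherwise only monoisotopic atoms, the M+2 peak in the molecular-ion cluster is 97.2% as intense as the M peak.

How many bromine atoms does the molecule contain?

1

For n independent Br atoms, I(M+2)/I(M) = n · (abundance Br-81) / (abundance Br-79) = n · 0.493/0.507.
n = 0.972 × 0.507/0.493 = 1.00 ≈ 1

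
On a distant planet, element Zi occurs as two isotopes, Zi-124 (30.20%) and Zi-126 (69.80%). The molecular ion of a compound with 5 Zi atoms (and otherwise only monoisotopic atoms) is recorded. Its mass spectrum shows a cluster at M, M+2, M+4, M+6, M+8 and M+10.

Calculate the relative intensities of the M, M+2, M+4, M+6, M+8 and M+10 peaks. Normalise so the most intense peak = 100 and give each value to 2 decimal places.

0.70 : 8.10 : 37.44 : 86.53 : 100.00 : 46.23

The 5 Zi atoms are independent, so intensities follow the terms of (0.3020 + 0.6980)^5.
P(M) = 0.3020^5 = 0.002512
P(M+2) = 5 × 0.3020^4 × 0.6980^1 = 0.029030
P(M+4) = 10 × 0.3020^3 × 0.6980^2 = 0.134194
P(M+6) = 10 × 0.3020^2 × 0.6980^3 = 0.310156
P(M+8) = 5 × 0.3020^1 × 0.6980^4 = 0.358425
P(M+10) = 0.6980^5 = 0.165683
The M+8 peak is largest (0.358425); scaling to 100 gives 0.70 : 8.10 : 37.44 : 86.53 : 100.00 : 46.23.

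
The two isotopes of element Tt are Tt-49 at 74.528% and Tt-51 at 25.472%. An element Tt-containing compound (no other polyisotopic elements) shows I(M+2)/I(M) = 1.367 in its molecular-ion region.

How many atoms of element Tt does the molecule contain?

4

The M+2/M ratio from n Tt atoms is n · q/p = n · 0.25472/0.74528.
n = 1.367 × 0.74528/0.25472 = 4.00 ≈ 4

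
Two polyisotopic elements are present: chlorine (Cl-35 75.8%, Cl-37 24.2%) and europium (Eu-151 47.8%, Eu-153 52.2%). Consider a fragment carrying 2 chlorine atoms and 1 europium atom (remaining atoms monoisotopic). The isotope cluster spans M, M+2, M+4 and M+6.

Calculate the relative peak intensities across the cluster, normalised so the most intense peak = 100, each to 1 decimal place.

57.8 : 100.0 : 46.2 : 6.4

Chlorine pattern (n=2): 0.574564 : 0.366872 : 0.058564
Europium pattern (n=1): 0.4780 : 0.5220
Convolve the two distributions (both contribute in 2-u steps):
  M: 0.574564×0.4780 = 0.274642
  M+2: 0.574564×0.5220 + 0.366872×0.4780 = 0.475287
  M+4: 0.366872×0.5220 + 0.058564×0.4780 = 0.219501
  M+6: 0.058564×0.5220 = 0.030570
Scale to base peak (0.475287) = 100: 57.8 : 100.0 : 46.2 : 6.4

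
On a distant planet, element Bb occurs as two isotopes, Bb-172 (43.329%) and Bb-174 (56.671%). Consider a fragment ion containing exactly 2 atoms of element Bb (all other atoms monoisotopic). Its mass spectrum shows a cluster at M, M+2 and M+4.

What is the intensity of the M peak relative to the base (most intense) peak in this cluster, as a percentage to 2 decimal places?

Binomial terms of (0.43329 + 0.56671)^2: M 0.1877, M+2 0.4911, M+4 0.3212 → M+2 is the base peak.
P(M+2) = C(2,1) × 0.43329^1 × 0.56671^1 = 2 × 0.43329 × 0.56671 = 0.491100 (base)
P(M) = C(2,0) × 0.43329^2 × 0.56671^0 = 1 × 0.18774022 × 1.0000 = 0.187740
Relative intensity = 0.187740 / 0.491100 × 100 = 38.23

38.23%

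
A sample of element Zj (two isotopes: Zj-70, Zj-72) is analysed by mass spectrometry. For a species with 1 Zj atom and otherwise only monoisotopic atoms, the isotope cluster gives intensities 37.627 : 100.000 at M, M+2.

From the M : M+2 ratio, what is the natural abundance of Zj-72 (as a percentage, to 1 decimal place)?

72.7%

Let p = fractional abundance of Zj-70. I(M+2)/I(M) = [C(1,1)·p^0·(1−p)] / p^1 = 1·(1−p)/p = 100.000/37.627 = 2.6577
(1−p)/p = 2.6577/1 = 2.6577  ⇒  p = 1/(1 + 2.6577) = 0.2734
Zj-70: 27.3%, Zj-72: 72.7%.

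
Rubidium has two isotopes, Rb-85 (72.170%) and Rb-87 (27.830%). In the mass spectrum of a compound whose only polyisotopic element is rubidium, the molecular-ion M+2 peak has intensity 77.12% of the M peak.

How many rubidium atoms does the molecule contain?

With n Rb atoms, P(M+2)/P(M) = C(n,1)·p^(n−1)q / p^n = n·q/p = n · 0.27830/0.72170.
n = 0.7712 × 0.72170/0.27830 = 2.00 ≈ 2

2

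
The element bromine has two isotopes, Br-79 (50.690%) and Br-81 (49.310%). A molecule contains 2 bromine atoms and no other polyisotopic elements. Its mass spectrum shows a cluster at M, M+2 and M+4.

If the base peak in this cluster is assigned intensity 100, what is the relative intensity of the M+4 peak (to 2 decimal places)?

(0.50690 + 0.49310)^2 gives M 0.2569, M+2 0.4999, M+4 0.2431; the largest is M+2.
P(M+2) = C(2,1) × 0.50690^1 × 0.49310^1 = 2 × 0.5069 × 0.4931 = 0.499905 (base)
P(M+4) = C(2,2) × 0.50690^0 × 0.49310^2 = 1 × 1.0000 × 0.24314761 = 0.243148
Relative intensity = 0.243148 / 0.499905 × 100 = 48.64

48.64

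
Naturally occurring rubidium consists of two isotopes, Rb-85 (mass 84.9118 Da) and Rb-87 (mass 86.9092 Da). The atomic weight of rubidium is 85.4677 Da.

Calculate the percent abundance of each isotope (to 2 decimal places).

With x = fraction of Rb-85 (so Rb-87 is 1 − x):
84.9118·x + 86.9092·(1 − x) = 85.4677
(84.9118 − 86.9092)·x = 85.4677 − 86.9092
x = -1.4415 / -1.9974 = 0.72169 → 72.17% Rb-85, 27.83% Rb-87.

Rb-85: 72.17%, Rb-87: 27.83%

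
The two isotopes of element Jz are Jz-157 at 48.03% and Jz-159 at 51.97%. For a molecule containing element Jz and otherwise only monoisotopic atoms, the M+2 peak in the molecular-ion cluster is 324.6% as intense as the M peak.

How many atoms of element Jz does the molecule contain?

3

The M+2/M ratio from n Jz atoms is n · q/p = n · 0.5197/0.4803.
n = 3.246 × 0.4803/0.5197 = 3.00 ≈ 3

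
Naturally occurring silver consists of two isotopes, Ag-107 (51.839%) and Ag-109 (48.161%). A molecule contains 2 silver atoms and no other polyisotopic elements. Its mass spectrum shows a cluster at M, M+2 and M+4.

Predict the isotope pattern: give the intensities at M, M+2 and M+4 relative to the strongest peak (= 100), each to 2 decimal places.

The 2 Ag atoms are independent, so intensities follow the terms of (0.51839 + 0.48161)^2.
P(M) = 0.51839^2 = 0.268728
P(M+2) = 2 × 0.51839^1 × 0.48161^1 = 0.499324
P(M+4) = 0.48161^2 = 0.231948
The M+2 peak is largest (0.499324); scaling to 100 gives 53.82 : 100.00 : 46.45.

53.82 : 100.00 : 46.45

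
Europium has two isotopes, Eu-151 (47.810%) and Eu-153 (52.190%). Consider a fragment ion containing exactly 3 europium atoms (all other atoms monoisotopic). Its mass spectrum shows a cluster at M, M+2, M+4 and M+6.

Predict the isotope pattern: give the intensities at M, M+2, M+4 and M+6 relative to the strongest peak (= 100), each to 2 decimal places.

The 3 Eu atoms are independent, so intensities follow the terms of (0.47810 + 0.52190)^3.
P(M) = 0.47810^3 = 0.109284
P(M+2) = 3 × 0.47810^2 × 0.52190^1 = 0.357887
P(M+4) = 3 × 0.47810^1 × 0.52190^2 = 0.390674
P(M+6) = 0.52190^3 = 0.142155
The M+4 peak is largest (0.390674); scaling to 100 gives 27.97 : 91.61 : 100.00 : 36.39.

27.97 : 91.61 : 100.00 : 36.39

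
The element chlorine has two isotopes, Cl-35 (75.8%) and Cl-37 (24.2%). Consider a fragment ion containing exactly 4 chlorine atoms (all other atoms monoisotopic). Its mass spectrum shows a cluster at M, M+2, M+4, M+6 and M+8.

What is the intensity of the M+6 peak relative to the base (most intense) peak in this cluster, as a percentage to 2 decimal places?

10.19%

Term probabilities: M 0.3301, M+2 0.4216, M+4 0.2019, M+6 0.0430, M+8 0.0034. Base peak = M+2.
P(M+2) = C(4,1) × 0.758^3 × 0.242^1 = 4 × 0.43551951 × 0.2420 = 0.421583 (base)
P(M+6) = C(4,3) × 0.758^1 × 0.242^3 = 4 × 0.7580 × 0.01417249 = 0.042971
Relative intensity = 0.042971 / 0.421583 × 100 = 10.19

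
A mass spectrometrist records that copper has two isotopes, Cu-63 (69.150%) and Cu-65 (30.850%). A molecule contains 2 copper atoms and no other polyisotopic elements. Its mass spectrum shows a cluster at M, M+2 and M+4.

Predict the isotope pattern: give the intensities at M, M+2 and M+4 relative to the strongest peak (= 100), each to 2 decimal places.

100.00 : 89.23 : 19.90

The 2 Cu atoms are independent, so intensities follow the terms of (0.69150 + 0.30850)^2.
P(M) = 0.69150^2 = 0.478172
P(M+2) = 2 × 0.69150^1 × 0.30850^1 = 0.426656
P(M+4) = 0.30850^2 = 0.095172
The M peak is largest (0.478172); scaling to 100 gives 100.00 : 89.23 : 19.90.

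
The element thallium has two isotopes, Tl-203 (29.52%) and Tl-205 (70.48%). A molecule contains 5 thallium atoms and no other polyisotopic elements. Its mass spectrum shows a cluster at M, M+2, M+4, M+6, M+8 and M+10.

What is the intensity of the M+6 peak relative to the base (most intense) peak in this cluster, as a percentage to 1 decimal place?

83.8%

(0.2952 + 0.7048)^5 gives M 0.0022, M+2 0.0268, M+4 0.1278, M+6 0.3051, M+8 0.3642, M+10 0.1739; the largest is M+8.
P(M+8) = C(5,4) × 0.2952^1 × 0.7048^4 = 5 × 0.2952 × 0.24675365 = 0.364208 (base)
P(M+6) = C(5,3) × 0.2952^2 × 0.7048^3 = 10 × 0.08714304 × 0.35010449 = 0.305092
Relative intensity = 0.305092 / 0.364208 × 100 = 83.8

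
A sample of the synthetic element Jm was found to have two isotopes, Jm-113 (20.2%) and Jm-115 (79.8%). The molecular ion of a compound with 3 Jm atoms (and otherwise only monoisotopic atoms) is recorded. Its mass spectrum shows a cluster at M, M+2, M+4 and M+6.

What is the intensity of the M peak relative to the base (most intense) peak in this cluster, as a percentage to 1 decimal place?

(0.202 + 0.798)^3 gives M 0.0082, M+2 0.0977, M+4 0.3859, M+6 0.5082; the largest is M+6.
P(M+6) = C(3,3) × 0.202^0 × 0.798^3 = 1 × 1.0000 × 0.50816959 = 0.508170 (base)
P(M) = C(3,0) × 0.202^3 × 0.798^0 = 1 × 0.00824241 × 1.0000 = 0.008242
Relative intensity = 0.008242 / 0.508170 × 100 = 1.6

1.6%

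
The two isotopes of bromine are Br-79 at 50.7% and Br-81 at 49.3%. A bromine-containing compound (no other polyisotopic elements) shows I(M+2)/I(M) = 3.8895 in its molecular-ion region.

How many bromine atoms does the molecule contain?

4

The M+2/M ratio from n Br atoms is n · q/p = n · 0.493/0.507.
n = 3.8895 × 0.507/0.493 = 4.00 ≈ 4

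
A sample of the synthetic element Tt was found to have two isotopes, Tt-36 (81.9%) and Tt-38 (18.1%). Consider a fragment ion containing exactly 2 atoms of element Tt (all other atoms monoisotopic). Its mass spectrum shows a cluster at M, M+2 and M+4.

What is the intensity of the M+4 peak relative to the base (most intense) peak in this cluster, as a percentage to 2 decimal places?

Term probabilities: M 0.6708, M+2 0.2965, M+4 0.0328. Base peak = M.
P(M) = C(2,0) × 0.819^2 × 0.181^0 = 1 × 0.670761 × 1.0000 = 0.670761 (base)
P(M+4) = C(2,2) × 0.819^0 × 0.181^2 = 1 × 1.0000 × 0.032761 = 0.032761
Relative intensity = 0.032761 / 0.670761 × 100 = 4.88

4.88%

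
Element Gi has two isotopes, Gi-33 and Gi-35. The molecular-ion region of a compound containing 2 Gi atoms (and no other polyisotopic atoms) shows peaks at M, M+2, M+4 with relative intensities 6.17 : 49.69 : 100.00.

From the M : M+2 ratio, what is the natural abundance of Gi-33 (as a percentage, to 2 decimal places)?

Let p = fractional abundance of Gi-33. I(M+2)/I(M) = [C(2,1)·p^1·(1−p)] / p^2 = 2·(1−p)/p = 49.69/6.17 = 8.0535
(1−p)/p = 8.0535/2 = 4.0267  ⇒  p = 1/(1 + 4.0267) = 0.1989
Gi-33: 19.89%, Gi-35: 80.11%.

19.89%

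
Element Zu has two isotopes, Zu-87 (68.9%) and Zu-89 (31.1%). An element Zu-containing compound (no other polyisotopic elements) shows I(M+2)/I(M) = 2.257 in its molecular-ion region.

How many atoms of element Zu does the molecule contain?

The M+2/M ratio from n Zu atoms is n · q/p = n · 0.311/0.689.
n = 2.257 × 0.689/0.311 = 5.00 ≈ 5

5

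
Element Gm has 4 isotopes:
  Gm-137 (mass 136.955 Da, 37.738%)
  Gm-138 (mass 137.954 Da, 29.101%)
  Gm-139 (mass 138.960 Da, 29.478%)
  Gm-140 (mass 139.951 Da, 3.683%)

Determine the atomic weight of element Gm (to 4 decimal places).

The abundance-weighted mean is 0.37738 × 136.955 + 0.29101 × 137.954 + 0.29478 × 138.960 + 0.03683 × 139.951
= 51.68408 + 40.14599 + 40.96263 + 5.15440 = 137.94710 Da

137.9471 Da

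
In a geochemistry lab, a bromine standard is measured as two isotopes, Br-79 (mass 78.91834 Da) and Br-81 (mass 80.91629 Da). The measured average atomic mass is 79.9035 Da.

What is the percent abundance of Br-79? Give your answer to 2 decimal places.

50.69%

With x = fraction of Br-79 (so Br-81 is 1 − x):
78.91834·x + 80.91629·(1 − x) = 79.9035
(78.91834 − 80.91629)·x = 79.9035 − 80.91629
x = -1.01279 / -1.99795 = 0.50691 → 50.69% Br-79, 49.31% Br-81.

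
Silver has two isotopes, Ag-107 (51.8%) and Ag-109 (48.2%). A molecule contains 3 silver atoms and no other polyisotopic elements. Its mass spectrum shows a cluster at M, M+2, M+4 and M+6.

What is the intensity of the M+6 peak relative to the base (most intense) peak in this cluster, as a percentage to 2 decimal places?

28.86%

Term probabilities: M 0.1390, M+2 0.3880, M+4 0.3610, M+6 0.1120. Base peak = M+2.
P(M+2) = C(3,1) × 0.518^2 × 0.482^1 = 3 × 0.268324 × 0.4820 = 0.387997 (base)
P(M+6) = C(3,3) × 0.518^0 × 0.482^3 = 1 × 1.0000 × 0.11198017 = 0.111980
Relative intensity = 0.111980 / 0.387997 × 100 = 28.86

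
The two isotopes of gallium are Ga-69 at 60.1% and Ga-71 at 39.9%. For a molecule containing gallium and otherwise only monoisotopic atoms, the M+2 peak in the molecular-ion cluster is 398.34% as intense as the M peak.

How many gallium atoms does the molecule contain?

For n independent Ga atoms, I(M+2)/I(M) = n · (abundance Ga-71) / (abundance Ga-69) = n · 0.399/0.601.
n = 3.9834 × 0.601/0.399 = 6.00 ≈ 6

6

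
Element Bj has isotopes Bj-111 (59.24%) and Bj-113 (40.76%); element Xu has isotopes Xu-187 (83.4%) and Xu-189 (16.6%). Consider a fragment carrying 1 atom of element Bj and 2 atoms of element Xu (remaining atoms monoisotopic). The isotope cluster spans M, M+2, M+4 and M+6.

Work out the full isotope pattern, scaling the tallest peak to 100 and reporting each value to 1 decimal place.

92.1 : 100.0 : 28.9 : 2.5

Element Bj pattern (n=1): 0.5924 : 0.4076
Element Xu pattern (n=2): 0.695556 : 0.276888 : 0.027556
Convolve the two distributions (both contribute in 2-u steps):
  M: 0.5924×0.695556 = 0.412047
  M+2: 0.5924×0.276888 + 0.4076×0.695556 = 0.447537
  M+4: 0.5924×0.027556 + 0.4076×0.276888 = 0.129184
  M+6: 0.4076×0.027556 = 0.011232
Scale to base peak (0.447537) = 100: 92.1 : 100.0 : 28.9 : 2.5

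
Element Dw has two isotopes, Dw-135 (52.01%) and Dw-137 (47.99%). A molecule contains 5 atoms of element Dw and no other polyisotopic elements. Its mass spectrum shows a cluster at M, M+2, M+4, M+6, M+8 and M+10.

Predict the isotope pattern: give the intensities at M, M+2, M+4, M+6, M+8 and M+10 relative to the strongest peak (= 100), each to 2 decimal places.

11.75 : 54.19 : 100.00 : 92.27 : 42.57 : 7.86

Expanding (0.5201 + 0.4799)^5:
P(M) = 0.5201^5 = 0.038057
P(M+2) = 5 × 0.5201^4 × 0.4799^1 = 0.175577
P(M+4) = 10 × 0.5201^3 × 0.4799^2 = 0.324013
P(M+6) = 10 × 0.5201^2 × 0.4799^3 = 0.298969
P(M+8) = 5 × 0.5201^1 × 0.4799^4 = 0.137930
P(M+10) = 0.4799^5 = 0.025454
The M+4 peak is largest (0.324013); scaling to 100 gives 11.75 : 54.19 : 100.00 : 92.27 : 42.57 : 7.86.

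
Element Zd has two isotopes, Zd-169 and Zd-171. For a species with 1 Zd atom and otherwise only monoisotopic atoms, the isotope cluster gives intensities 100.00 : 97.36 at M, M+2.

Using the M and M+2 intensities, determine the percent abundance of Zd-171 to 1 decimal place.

Let p = fractional abundance of Zd-169. I(M+2)/I(M) = [C(1,1)·p^0·(1−p)] / p^1 = 1·(1−p)/p = 97.36/100.00 = 0.9736
(1−p)/p = 0.9736/1 = 0.9736  ⇒  p = 1/(1 + 0.9736) = 0.5067
Zd-169: 50.7%, Zd-171: 49.3%.

49.3%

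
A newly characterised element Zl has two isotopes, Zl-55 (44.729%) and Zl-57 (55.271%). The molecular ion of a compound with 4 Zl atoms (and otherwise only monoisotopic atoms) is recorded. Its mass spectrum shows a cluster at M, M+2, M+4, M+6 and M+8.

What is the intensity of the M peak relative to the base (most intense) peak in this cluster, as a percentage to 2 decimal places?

10.92%

(0.44729 + 0.55271)^4 gives M 0.0400, M+2 0.1978, M+4 0.3667, M+6 0.3021, M+8 0.0933; the largest is M+4.
P(M+4) = C(4,2) × 0.44729^2 × 0.55271^2 = 6 × 0.20006834 × 0.30548834 = 0.366711 (base)
P(M) = C(4,0) × 0.44729^4 × 0.55271^0 = 1 × 0.04002734 × 1.0000 = 0.040027
Relative intensity = 0.040027 / 0.366711 × 100 = 10.92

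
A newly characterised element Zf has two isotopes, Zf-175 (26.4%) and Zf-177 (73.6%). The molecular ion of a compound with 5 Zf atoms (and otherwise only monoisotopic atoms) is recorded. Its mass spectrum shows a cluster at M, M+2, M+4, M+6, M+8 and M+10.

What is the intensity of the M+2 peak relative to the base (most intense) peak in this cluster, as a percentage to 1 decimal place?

(0.264 + 0.736)^5 gives M 0.0013, M+2 0.0179, M+4 0.0997, M+6 0.2779, M+8 0.3873, M+10 0.2160; the largest is M+8.
P(M+8) = C(5,4) × 0.264^1 × 0.736^4 = 5 × 0.2640 × 0.29343456 = 0.387334 (base)
P(M+2) = C(5,1) × 0.264^4 × 0.736^1 = 5 × 0.00485753 × 0.7360 = 0.017876
Relative intensity = 0.017876 / 0.387334 × 100 = 4.6

4.6%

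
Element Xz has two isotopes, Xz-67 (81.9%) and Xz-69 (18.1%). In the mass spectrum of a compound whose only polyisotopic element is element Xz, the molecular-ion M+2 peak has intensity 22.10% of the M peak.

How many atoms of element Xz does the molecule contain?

1

With n Xz atoms, P(M+2)/P(M) = C(n,1)·p^(n−1)q / p^n = n·q/p = n · 0.181/0.819.
n = 0.2210 × 0.819/0.181 = 1.00 ≈ 1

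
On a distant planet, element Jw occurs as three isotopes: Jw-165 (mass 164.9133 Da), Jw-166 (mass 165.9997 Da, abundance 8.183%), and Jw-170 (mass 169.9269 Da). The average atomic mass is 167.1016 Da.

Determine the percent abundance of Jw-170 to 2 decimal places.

The remaining 91.817% is split between Jw-165 (fraction x) and Jw-170 (fraction 0.91817 − x).
Substituting: 164.9133x + 169.9269(0.91817 − x) = 153.517844549
(164.9133 − 169.9269)x = -2.503937224  ⇒  x = 0.49943, y = 0.41874
Jw-165: 49.94%, Jw-170: 41.87%.

41.87%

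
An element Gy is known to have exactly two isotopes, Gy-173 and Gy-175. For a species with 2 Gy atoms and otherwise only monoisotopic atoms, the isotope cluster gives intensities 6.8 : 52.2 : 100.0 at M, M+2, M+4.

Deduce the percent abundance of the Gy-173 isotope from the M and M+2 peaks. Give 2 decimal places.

20.67%

Let p = fractional abundance of Gy-173. I(M+2)/I(M) = [C(2,1)·p^1·(1−p)] / p^2 = 2·(1−p)/p = 52.2/6.8 = 7.6765
(1−p)/p = 7.6765/2 = 3.8382  ⇒  p = 1/(1 + 3.8382) = 0.2067
Gy-173: 20.67%, Gy-175: 79.33%.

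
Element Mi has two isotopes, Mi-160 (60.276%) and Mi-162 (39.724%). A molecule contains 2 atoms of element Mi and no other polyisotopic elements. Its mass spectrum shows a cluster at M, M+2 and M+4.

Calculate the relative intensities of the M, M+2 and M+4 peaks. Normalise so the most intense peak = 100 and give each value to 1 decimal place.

75.9 : 100.0 : 33.0

Expanding (0.60276 + 0.39724)^2:
P(M) = 0.60276^2 = 0.363320
P(M+2) = 2 × 0.60276^1 × 0.39724^1 = 0.478881
P(M+4) = 0.39724^2 = 0.157800
The M+2 peak is largest (0.478881); scaling to 100 gives 75.9 : 100.0 : 33.0.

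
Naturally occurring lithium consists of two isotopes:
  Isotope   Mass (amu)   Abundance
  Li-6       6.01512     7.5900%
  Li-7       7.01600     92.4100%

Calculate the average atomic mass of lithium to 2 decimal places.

6.94 amu

Ar = Σ fᵢ·mᵢ = 0.075900 × 6.01512 + 0.924100 × 7.01600
= 0.456548 + 6.483486 = 6.940034 amu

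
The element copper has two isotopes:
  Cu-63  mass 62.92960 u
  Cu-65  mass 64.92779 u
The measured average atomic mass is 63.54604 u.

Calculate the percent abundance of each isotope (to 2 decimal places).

Writing the weighted mean with unknown fraction x of Cu-63:
62.92960·x + 64.92779·(1 − x) = 63.54604
(62.92960 − 64.92779)·x = 63.54604 − 64.92779
x = -1.38175 / -1.99819 = 0.69150 → 69.15% Cu-63, 30.85% Cu-65.

Cu-63: 69.15%, Cu-65: 30.85%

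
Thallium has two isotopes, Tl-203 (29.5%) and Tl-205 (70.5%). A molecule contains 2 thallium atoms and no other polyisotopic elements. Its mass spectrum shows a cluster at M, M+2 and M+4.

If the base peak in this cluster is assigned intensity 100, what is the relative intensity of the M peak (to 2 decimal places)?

17.51

Binomial terms of (0.295 + 0.705)^2: M 0.0870, M+2 0.4160, M+4 0.4970 → M+4 is the base peak.
P(M+4) = C(2,2) × 0.295^0 × 0.705^2 = 1 × 1.0000 × 0.497025 = 0.497025 (base)
P(M) = C(2,0) × 0.295^2 × 0.705^0 = 1 × 0.087025 × 1.0000 = 0.087025
Relative intensity = 0.087025 / 0.497025 × 100 = 17.51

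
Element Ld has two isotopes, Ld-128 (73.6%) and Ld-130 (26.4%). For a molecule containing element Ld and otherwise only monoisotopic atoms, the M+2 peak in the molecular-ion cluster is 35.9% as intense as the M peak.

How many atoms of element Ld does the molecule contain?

For n independent Ld atoms, I(M+2)/I(M) = n · (abundance Ld-130) / (abundance Ld-128) = n · 0.264/0.736.
n = 0.359 × 0.736/0.264 = 1.00 ≈ 1

1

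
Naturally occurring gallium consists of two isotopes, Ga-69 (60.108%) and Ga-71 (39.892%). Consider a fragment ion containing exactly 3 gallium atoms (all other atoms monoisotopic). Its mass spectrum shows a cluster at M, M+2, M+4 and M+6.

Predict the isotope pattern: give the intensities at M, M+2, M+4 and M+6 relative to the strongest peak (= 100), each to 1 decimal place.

50.2 : 100.0 : 66.4 : 14.7

Each Ga atom is independently Ga-69 (p = 0.60108) or Ga-71 (q = 0.39892); the cluster is the binomial expansion (p + q)^3.
P(M) = 0.60108^3 = 0.217169
P(M+2) = 3 × 0.60108^2 × 0.39892^1 = 0.432386
P(M+4) = 3 × 0.60108^1 × 0.39892^2 = 0.286963
P(M+6) = 0.39892^3 = 0.063483
The M+2 peak is largest (0.432386); scaling to 100 gives 50.2 : 100.0 : 66.4 : 14.7.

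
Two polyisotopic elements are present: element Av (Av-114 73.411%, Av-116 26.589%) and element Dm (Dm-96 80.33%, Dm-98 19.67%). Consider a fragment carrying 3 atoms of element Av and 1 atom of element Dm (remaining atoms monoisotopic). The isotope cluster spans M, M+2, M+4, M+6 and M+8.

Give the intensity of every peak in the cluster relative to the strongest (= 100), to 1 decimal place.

75.1 : 100.0 : 49.5 : 10.8 : 0.9

Element Av pattern (n=3): 0.39562472 : 0.42987832 : 0.15569921 : 0.01879776
Element Dm pattern (n=1): 0.8033 : 0.1967
Convolve the two distributions (both contribute in 2-u steps):
  M: 0.39562472×0.8033 = 0.317805
  M+2: 0.39562472×0.1967 + 0.42987832×0.8033 = 0.423141
  M+4: 0.42987832×0.1967 + 0.15569921×0.8033 = 0.209630
  M+6: 0.15569921×0.1967 + 0.01879776×0.8033 = 0.045726
  M+8: 0.01879776×0.1967 = 0.003698
Scale to base peak (0.423141) = 100: 75.1 : 100.0 : 49.5 : 10.8 : 0.9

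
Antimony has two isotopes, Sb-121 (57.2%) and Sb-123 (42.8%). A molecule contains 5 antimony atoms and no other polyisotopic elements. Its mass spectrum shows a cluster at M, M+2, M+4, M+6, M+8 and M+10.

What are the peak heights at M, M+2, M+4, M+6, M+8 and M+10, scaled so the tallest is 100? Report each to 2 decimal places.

17.86 : 66.82 : 100.00 : 74.83 : 27.99 : 4.19

Each Sb atom is independently Sb-121 (p = 0.572) or Sb-123 (q = 0.428); the cluster is the binomial expansion (p + q)^5.
P(M) = 0.572^5 = 0.061232
P(M+2) = 5 × 0.572^4 × 0.428^1 = 0.229086
P(M+4) = 10 × 0.572^3 × 0.428^2 = 0.342827
P(M+6) = 10 × 0.572^2 × 0.428^3 = 0.256521
P(M+8) = 5 × 0.572^1 × 0.428^4 = 0.095971
P(M+10) = 0.428^5 = 0.014362
The M+4 peak is largest (0.342827); scaling to 100 gives 17.86 : 66.82 : 100.00 : 74.83 : 27.99 : 4.19.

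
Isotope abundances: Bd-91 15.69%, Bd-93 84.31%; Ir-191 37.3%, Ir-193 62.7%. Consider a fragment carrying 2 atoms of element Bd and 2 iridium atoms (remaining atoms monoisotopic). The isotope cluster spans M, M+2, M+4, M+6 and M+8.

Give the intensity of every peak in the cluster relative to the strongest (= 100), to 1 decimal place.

0.8 : 11.1 : 53.2 : 100.0 : 64.0

Element Bd pattern (n=2): 0.02461761 : 0.26456478 : 0.71081761
Iridium pattern (n=2): 0.139129 : 0.467742 : 0.393129
Convolve the two distributions (both contribute in 2-u steps):
  M: 0.02461761×0.139129 = 0.003425
  M+2: 0.02461761×0.467742 + 0.26456478×0.139129 = 0.048323
  M+4: 0.02461761×0.393129 + 0.26456478×0.467742 + 0.71081761×0.139129 = 0.232321
  M+6: 0.26456478×0.393129 + 0.71081761×0.467742 = 0.436487
  M+8: 0.71081761×0.393129 = 0.279443
Scale to base peak (0.436487) = 100: 0.8 : 11.1 : 53.2 : 100.0 : 64.0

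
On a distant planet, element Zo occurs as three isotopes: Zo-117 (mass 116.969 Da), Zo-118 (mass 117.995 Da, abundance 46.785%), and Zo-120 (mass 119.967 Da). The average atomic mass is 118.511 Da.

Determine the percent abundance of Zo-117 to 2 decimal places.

Let x and y be the fractions of Zo-117 and Zo-120. Then x + y = 1 − 0.46785 = 0.53215 and 116.969x + 119.967y = 118.511 − 0.46785×117.995 = 63.30703925.
Substituting: 116.969x + 119.967(0.53215 − x) = 63.30703925
(116.969 − 119.967)x = -0.5333998  ⇒  x = 0.17792, y = 0.35423
Zo-117: 17.79%, Zo-120: 35.42%.

17.79%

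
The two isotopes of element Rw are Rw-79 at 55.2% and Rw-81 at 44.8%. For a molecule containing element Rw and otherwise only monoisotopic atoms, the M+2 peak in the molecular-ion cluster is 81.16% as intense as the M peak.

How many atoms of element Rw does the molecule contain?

The M+2/M ratio from n Rw atoms is n · q/p = n · 0.448/0.552.
n = 0.8116 × 0.552/0.448 = 1.00 ≈ 1

1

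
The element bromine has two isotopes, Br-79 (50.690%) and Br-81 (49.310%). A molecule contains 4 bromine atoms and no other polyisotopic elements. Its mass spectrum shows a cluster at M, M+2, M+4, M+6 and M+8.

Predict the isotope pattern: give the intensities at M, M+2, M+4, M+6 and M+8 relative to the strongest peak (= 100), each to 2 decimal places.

17.61 : 68.53 : 100.00 : 64.85 : 15.77

The 4 Br atoms are independent, so intensities follow the terms of (0.50690 + 0.49310)^4.
P(M) = 0.50690^4 = 0.066022
P(M+2) = 4 × 0.50690^3 × 0.49310^1 = 0.256899
P(M+4) = 6 × 0.50690^2 × 0.49310^2 = 0.374857
P(M+6) = 4 × 0.50690^1 × 0.49310^3 = 0.243101
P(M+8) = 0.49310^4 = 0.059121
The M+4 peak is largest (0.374857); scaling to 100 gives 17.61 : 68.53 : 100.00 : 64.85 : 15.77.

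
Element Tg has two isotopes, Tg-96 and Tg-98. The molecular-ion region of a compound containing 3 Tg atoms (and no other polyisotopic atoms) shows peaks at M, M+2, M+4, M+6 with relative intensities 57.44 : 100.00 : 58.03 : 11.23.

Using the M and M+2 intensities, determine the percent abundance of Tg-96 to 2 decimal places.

63.28%

If p is the fraction of Tg that is Tg-96, then I(M+2)/I(M) = [C(3,1)·p^2·(1−p)] / p^3 = 3·(1−p)/p = 100.00/57.44 = 1.7409
(1−p)/p = 1.7409/3 = 0.5803  ⇒  p = 1/(1 + 0.5803) = 0.6328
Tg-96: 63.28%, Tg-98: 36.72%.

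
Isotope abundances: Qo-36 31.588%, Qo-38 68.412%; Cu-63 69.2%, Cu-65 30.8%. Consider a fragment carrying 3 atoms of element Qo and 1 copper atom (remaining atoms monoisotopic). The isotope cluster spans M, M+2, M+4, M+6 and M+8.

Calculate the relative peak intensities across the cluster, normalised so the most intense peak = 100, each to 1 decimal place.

5.9 : 40.9 : 100.0 : 96.8 : 26.7

Element Qo pattern (n=3): 0.03151856 : 0.20478484 : 0.44351464 : 0.32018196
Copper pattern (n=1): 0.6920 : 0.3080
Convolve the two distributions (both contribute in 2-u steps):
  M: 0.03151856×0.6920 = 0.021811
  M+2: 0.03151856×0.3080 + 0.20478484×0.6920 = 0.151419
  M+4: 0.20478484×0.3080 + 0.44351464×0.6920 = 0.369986
  M+6: 0.44351464×0.3080 + 0.32018196×0.6920 = 0.358168
  M+8: 0.32018196×0.3080 = 0.098616
Scale to base peak (0.369986) = 100: 5.9 : 40.9 : 100.0 : 96.8 : 26.7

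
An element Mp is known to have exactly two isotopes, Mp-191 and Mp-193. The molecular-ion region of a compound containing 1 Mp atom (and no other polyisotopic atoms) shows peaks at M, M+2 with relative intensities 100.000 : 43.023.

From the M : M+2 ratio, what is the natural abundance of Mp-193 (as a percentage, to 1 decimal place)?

Let p = fractional abundance of Mp-191. I(M+2)/I(M) = [C(1,1)·p^0·(1−p)] / p^1 = 1·(1−p)/p = 43.023/100.000 = 0.4302
(1−p)/p = 0.4302/1 = 0.4302  ⇒  p = 1/(1 + 0.4302) = 0.6992
Mp-191: 69.9%, Mp-193: 30.1%.

30.1%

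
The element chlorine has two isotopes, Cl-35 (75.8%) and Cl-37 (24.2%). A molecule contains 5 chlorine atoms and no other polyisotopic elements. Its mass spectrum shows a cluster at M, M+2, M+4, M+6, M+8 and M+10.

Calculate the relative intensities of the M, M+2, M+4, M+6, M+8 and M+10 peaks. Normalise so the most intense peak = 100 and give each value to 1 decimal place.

Expanding (0.758 + 0.242)^5:
P(M) = 0.758^5 = 0.250234
P(M+2) = 5 × 0.758^4 × 0.242^1 = 0.399450
P(M+4) = 10 × 0.758^3 × 0.242^2 = 0.255058
P(M+6) = 10 × 0.758^2 × 0.242^3 = 0.081430
P(M+8) = 5 × 0.758^1 × 0.242^4 = 0.012999
P(M+10) = 0.242^5 = 0.000830
The M+2 peak is largest (0.399450); scaling to 100 gives 62.6 : 100.0 : 63.9 : 20.4 : 3.3 : 0.2.

62.6 : 100.0 : 63.9 : 20.4 : 3.3 : 0.2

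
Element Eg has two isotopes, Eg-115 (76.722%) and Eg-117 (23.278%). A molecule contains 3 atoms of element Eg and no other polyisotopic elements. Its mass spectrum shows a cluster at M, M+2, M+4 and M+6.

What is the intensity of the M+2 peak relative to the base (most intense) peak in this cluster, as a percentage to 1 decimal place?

91.0%

Binomial terms of (0.76722 + 0.23278)^3: M 0.4516, M+2 0.4111, M+4 0.1247, M+6 0.0126 → M is the base peak.
P(M) = C(3,0) × 0.76722^3 × 0.23278^0 = 1 × 0.45160605 × 1.0000 = 0.451606 (base)
P(M+2) = C(3,1) × 0.76722^2 × 0.23278^1 = 3 × 0.58862653 × 0.23278 = 0.411061
Relative intensity = 0.411061 / 0.451606 × 100 = 91.0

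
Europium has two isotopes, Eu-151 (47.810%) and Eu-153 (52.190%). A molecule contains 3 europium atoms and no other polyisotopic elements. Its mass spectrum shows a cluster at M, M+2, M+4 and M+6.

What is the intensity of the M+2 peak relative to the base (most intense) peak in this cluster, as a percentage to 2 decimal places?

91.61%

Binomial terms of (0.47810 + 0.52190)^3: M 0.1093, M+2 0.3579, M+4 0.3907, M+6 0.1422 → M+4 is the base peak.
P(M+4) = C(3,2) × 0.47810^1 × 0.52190^2 = 3 × 0.4781 × 0.27237961 = 0.390674 (base)
P(M+2) = C(3,1) × 0.47810^2 × 0.52190^1 = 3 × 0.22857961 × 0.5219 = 0.357887
Relative intensity = 0.357887 / 0.390674 × 100 = 91.61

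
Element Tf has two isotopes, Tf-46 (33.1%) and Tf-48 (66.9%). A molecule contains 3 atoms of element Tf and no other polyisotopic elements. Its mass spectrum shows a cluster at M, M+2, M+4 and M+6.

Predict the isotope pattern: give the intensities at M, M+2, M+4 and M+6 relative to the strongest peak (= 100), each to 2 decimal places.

Each Tf atom is independently Tf-46 (p = 0.331) or Tf-48 (q = 0.669); the cluster is the binomial expansion (p + q)^3.
P(M) = 0.331^3 = 0.036265
P(M+2) = 3 × 0.331^2 × 0.669^1 = 0.219889
P(M+4) = 3 × 0.331^1 × 0.669^2 = 0.444428
P(M+6) = 0.669^3 = 0.299418
The M+4 peak is largest (0.444428); scaling to 100 gives 8.16 : 49.48 : 100.00 : 67.37.

8.16 : 49.48 : 100.00 : 67.37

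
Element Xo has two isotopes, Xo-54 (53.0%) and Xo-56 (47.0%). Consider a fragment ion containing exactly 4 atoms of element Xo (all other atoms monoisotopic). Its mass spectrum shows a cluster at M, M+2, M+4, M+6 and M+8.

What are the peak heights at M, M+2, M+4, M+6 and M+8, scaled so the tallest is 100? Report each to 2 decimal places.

21.19 : 75.18 : 100.00 : 59.12 : 13.11

Expanding (0.530 + 0.470)^4:
P(M) = 0.530^4 = 0.078905
P(M+2) = 4 × 0.530^3 × 0.470^1 = 0.279889
P(M+4) = 6 × 0.530^2 × 0.470^2 = 0.372305
P(M+6) = 4 × 0.530^1 × 0.470^3 = 0.220105
P(M+8) = 0.470^4 = 0.048797
The M+4 peak is largest (0.372305); scaling to 100 gives 21.19 : 75.18 : 100.00 : 59.12 : 13.11.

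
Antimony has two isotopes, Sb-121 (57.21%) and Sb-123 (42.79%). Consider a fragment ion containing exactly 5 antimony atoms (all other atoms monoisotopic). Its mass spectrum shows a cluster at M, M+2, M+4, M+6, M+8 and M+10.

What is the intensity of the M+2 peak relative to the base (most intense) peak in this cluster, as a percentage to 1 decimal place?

Term probabilities: M 0.0613, M+2 0.2292, M+4 0.3428, M+6 0.2564, M+8 0.0959, M+10 0.0143. Base peak = M+4.
P(M+4) = C(5,2) × 0.5721^3 × 0.4279^2 = 10 × 0.18724742 × 0.18309841 = 0.342847 (base)
P(M+2) = C(5,1) × 0.5721^4 × 0.4279^1 = 5 × 0.10712425 × 0.4279 = 0.229192
Relative intensity = 0.229192 / 0.342847 × 100 = 66.8

66.8%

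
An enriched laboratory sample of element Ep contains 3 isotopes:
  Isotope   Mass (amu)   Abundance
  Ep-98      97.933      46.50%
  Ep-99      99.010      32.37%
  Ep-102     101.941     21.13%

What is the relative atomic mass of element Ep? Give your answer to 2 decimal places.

99.13 amu

The abundance-weighted mean is 0.4650 × 97.933 + 0.3237 × 99.010 + 0.2113 × 101.941
= 45.5388 + 32.0495 + 21.5401 = 99.1284 amu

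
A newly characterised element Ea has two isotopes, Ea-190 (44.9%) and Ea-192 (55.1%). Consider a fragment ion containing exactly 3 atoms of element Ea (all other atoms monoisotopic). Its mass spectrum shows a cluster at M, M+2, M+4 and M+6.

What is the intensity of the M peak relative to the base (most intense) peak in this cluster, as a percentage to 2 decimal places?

Binomial terms of (0.449 + 0.551)^3: M 0.0905, M+2 0.3332, M+4 0.4090, M+6 0.1673 → M+4 is the base peak.
P(M+4) = C(3,2) × 0.449^1 × 0.551^2 = 3 × 0.4490 × 0.303601 = 0.408951 (base)
P(M) = C(3,0) × 0.449^3 × 0.551^0 = 1 × 0.09051885 × 1.0000 = 0.090519
Relative intensity = 0.090519 / 0.408951 × 100 = 22.13

22.13%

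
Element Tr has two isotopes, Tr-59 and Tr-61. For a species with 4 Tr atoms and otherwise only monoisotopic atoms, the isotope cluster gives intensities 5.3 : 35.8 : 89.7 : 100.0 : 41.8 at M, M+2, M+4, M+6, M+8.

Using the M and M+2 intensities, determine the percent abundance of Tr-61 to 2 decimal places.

Write p for the Tr-59 fraction. I(M+2)/I(M) = [C(4,1)·p^3·(1−p)] / p^4 = 4·(1−p)/p = 35.8/5.3 = 6.7547
(1−p)/p = 6.7547/4 = 1.6887  ⇒  p = 1/(1 + 1.6887) = 0.3719
Tr-59: 37.19%, Tr-61: 62.81%.

62.81%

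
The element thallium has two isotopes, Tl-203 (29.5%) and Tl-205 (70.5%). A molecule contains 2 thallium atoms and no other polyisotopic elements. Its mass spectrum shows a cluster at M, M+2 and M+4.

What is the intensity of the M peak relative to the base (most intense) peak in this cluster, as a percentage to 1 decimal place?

(0.295 + 0.705)^2 gives M 0.0870, M+2 0.4160, M+4 0.4970; the largest is M+4.
P(M+4) = C(2,2) × 0.295^0 × 0.705^2 = 1 × 1.0000 × 0.497025 = 0.497025 (base)
P(M) = C(2,0) × 0.295^2 × 0.705^0 = 1 × 0.087025 × 1.0000 = 0.087025
Relative intensity = 0.087025 / 0.497025 × 100 = 17.5

17.5%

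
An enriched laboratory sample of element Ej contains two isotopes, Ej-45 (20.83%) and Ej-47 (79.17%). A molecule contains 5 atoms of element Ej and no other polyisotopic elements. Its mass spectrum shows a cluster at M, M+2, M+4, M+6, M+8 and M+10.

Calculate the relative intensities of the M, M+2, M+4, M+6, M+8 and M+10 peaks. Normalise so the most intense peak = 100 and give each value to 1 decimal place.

The 5 Ej atoms are independent, so intensities follow the terms of (0.2083 + 0.7917)^5.
P(M) = 0.2083^5 = 0.000392
P(M+2) = 5 × 0.2083^4 × 0.7917^1 = 0.007452
P(M+4) = 10 × 0.2083^3 × 0.7917^2 = 0.056649
P(M+6) = 10 × 0.2083^2 × 0.7917^3 = 0.215308
P(M+8) = 5 × 0.2083^1 × 0.7917^4 = 0.409168
P(M+10) = 0.7917^5 = 0.311031
The M+8 peak is largest (0.409168); scaling to 100 gives 0.1 : 1.8 : 13.8 : 52.6 : 100.0 : 76.0.

0.1 : 1.8 : 13.8 : 52.6 : 100.0 : 76.0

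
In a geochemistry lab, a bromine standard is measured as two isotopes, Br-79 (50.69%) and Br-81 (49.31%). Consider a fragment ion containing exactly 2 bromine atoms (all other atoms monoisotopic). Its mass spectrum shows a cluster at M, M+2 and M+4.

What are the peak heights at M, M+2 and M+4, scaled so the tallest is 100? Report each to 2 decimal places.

51.40 : 100.00 : 48.64

Expanding (0.5069 + 0.4931)^2:
P(M) = 0.5069^2 = 0.256948
P(M+2) = 2 × 0.5069^1 × 0.4931^1 = 0.499905
P(M+4) = 0.4931^2 = 0.243148
The M+2 peak is largest (0.499905); scaling to 100 gives 51.40 : 100.00 : 48.64.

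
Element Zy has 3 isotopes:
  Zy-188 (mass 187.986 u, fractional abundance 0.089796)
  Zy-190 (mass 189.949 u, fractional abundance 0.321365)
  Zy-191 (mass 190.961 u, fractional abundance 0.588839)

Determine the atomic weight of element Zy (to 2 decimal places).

Weight each isotope mass by its fractional abundance: 0.089796 × 187.986 + 0.321365 × 189.949 + 0.588839 × 190.961
= 16.8804 + 61.0430 + 112.4453 = 190.3687 u

190.37 u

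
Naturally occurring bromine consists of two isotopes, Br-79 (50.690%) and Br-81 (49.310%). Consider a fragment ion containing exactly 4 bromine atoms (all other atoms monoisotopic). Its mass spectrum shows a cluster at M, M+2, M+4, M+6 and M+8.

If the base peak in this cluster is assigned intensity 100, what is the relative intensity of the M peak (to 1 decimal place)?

17.6

Binomial terms of (0.50690 + 0.49310)^4: M 0.0660, M+2 0.2569, M+4 0.3749, M+6 0.2431, M+8 0.0591 → M+4 is the base peak.
P(M+4) = C(4,2) × 0.50690^2 × 0.49310^2 = 6 × 0.25694761 × 0.24314761 = 0.374857 (base)
P(M) = C(4,0) × 0.50690^4 × 0.49310^0 = 1 × 0.06602207 × 1.0000 = 0.066022
Relative intensity = 0.066022 / 0.374857 × 100 = 17.6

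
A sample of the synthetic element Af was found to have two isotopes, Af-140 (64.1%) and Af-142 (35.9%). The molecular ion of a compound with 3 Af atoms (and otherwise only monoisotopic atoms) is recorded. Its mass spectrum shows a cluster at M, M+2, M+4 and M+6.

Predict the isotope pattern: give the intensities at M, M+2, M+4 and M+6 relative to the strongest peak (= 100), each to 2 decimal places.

The 3 Af atoms are independent, so intensities follow the terms of (0.641 + 0.359)^3.
P(M) = 0.641^3 = 0.263375
P(M+2) = 3 × 0.641^2 × 0.359^1 = 0.442519
P(M+4) = 3 × 0.641^1 × 0.359^2 = 0.247838
P(M+6) = 0.359^3 = 0.046268
The M+2 peak is largest (0.442519); scaling to 100 gives 59.52 : 100.00 : 56.01 : 10.46.

59.52 : 100.00 : 56.01 : 10.46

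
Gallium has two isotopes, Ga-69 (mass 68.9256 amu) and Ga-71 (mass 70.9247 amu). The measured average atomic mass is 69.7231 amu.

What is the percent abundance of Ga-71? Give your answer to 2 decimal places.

39.89%

With x = fraction of Ga-69 (so Ga-71 is 1 − x):
68.9256·x + 70.9247·(1 − x) = 69.7231
(68.9256 − 70.9247)·x = 69.7231 − 70.9247
x = -1.2016 / -1.9991 = 0.60107 → 60.11% Ga-69, 39.89% Ga-71.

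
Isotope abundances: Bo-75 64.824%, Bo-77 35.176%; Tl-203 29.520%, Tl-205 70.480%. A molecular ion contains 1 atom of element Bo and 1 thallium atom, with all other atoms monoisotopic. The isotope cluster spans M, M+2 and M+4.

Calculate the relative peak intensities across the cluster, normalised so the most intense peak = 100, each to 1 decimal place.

Element Bo pattern (n=1): 0.64824 : 0.35176
Thallium pattern (n=1): 0.2952 : 0.7048
Convolve the two distributions (both contribute in 2-u steps):
  M: 0.64824×0.2952 = 0.191360
  M+2: 0.64824×0.7048 + 0.35176×0.2952 = 0.560719
  M+4: 0.35176×0.7048 = 0.247920
Scale to base peak (0.560719) = 100: 34.1 : 100.0 : 44.2

34.1 : 100.0 : 44.2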